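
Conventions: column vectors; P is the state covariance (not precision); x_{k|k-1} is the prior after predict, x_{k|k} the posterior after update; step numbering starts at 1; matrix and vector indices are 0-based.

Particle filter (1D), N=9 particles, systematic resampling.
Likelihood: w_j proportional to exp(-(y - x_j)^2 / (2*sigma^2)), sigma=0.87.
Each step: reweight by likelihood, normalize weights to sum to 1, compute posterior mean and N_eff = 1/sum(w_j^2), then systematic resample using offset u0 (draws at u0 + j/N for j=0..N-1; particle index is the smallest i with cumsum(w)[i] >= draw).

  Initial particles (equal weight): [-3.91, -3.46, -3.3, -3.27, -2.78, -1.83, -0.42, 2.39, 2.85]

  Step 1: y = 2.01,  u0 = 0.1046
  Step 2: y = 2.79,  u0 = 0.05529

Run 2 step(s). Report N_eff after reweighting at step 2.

step 1: w=[0.0000, 0.0000, 0.0000, 0.0000, 0.0000, 0.0000, 0.0130, 0.5839, 0.4030]  mean=2.5387  Neff=1.9858  idx=[7, 7, 7, 7, 7, 8, 8, 8, 8]
step 2: w=[0.1060, 0.1060, 0.1060, 0.1060, 0.1060, 0.1175, 0.1175, 0.1175, 0.1175]  mean=2.6062  Neff=8.9761  idx=[0, 1, 2, 3, 4, 5, 6, 7, 8]

N_eff = 8.9761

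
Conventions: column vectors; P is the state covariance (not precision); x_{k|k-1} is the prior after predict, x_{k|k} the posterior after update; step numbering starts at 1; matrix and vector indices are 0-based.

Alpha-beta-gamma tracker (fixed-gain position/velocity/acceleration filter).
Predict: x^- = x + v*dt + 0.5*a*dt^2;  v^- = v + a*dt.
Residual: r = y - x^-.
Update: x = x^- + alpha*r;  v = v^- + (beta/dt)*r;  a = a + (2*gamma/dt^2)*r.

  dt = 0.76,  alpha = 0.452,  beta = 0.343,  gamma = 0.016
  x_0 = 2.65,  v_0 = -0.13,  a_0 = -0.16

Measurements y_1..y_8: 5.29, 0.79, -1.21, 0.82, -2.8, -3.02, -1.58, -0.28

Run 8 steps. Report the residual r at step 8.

step 1: x_pred=2.5050  r=2.7850  x^+=3.7638  v^+=1.0053  a^+=-0.0057
step 2: x_pred=4.5262  r=-3.7362  x^+=2.8374  v^+=-0.6852  a^+=-0.2127
step 3: x_pred=2.2552  r=-3.4652  x^+=0.6890  v^+=-2.4108  a^+=-0.4047
step 4: x_pred=-1.2601  r=2.0801  x^+=-0.3199  v^+=-1.7796  a^+=-0.2894
step 5: x_pred=-1.7560  r=-1.0440  x^+=-2.2279  v^+=-2.4707  a^+=-0.3473
step 6: x_pred=-4.2059  r=1.1859  x^+=-3.6699  v^+=-2.1994  a^+=-0.2816
step 7: x_pred=-5.4228  r=3.8428  x^+=-3.6858  v^+=-0.6791  a^+=-0.0687
step 8: x_pred=-4.2218  r=3.9418  x^+=-2.4401  v^+=1.0477  a^+=0.1497

resid = 3.9418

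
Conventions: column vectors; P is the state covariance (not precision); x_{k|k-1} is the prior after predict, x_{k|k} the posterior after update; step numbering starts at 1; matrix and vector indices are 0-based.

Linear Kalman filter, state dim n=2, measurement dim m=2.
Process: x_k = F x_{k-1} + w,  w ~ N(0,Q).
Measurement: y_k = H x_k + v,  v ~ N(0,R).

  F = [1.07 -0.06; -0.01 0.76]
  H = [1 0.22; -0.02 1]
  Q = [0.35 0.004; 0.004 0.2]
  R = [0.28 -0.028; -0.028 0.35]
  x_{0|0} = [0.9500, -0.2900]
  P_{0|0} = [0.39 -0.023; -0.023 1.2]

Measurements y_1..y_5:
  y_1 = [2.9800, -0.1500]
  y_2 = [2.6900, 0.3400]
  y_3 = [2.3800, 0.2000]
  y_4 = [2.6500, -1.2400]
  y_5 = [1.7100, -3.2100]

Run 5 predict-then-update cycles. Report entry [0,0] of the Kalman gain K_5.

K[0,0] = 0.6657

step 1: x^-=[1.0339, -0.2299]  P^-=[0.8038 -0.0736; -0.0736 0.8935]  S=[1.0946 0.0792; 0.0792 1.2468]  K=[0.7280 -0.1182; 0.0607 0.7140]  nu=[1.9967, 0.1006]  x^+=[2.4757, -0.0370]  P^+=[0.2198 -0.0574; -0.0574 0.2470]
step 2: x^-=[2.6512, -0.0528]  P^-=[0.6099 -0.0563; -0.0563 0.3436]  S=[0.8817 -0.0207; -0.0207 0.6961]  K=[0.6758 -0.0783; 0.0335 0.4962]  nu=[0.0504, 0.4459]  x^+=[2.6503, 0.1701]  P^+=[0.2007 -0.0423; -0.0423 0.1719]
step 3: x^-=[2.8257, 0.1028]  P^-=[0.5859 -0.0404; -0.0404 0.2999]  S=[0.8626 -0.0140; -0.0140 0.6518]  K=[0.6678 -0.0657; 0.0371 0.4622]  nu=[-0.4683, 0.1537]  x^+=[2.5028, 0.1564]  P^+=[0.1971 -0.0377; -0.0377 0.1600]
step 4: x^-=[2.6687, 0.0939]  P^-=[0.5811 -0.0361; -0.0361 0.2930]  S=[0.8594 -0.0111; -0.0111 0.6447]  K=[0.6661 -0.0626; 0.0389 0.4563]  nu=[-0.0393, -1.2805]  x^+=[2.7226, -0.4919]  P^+=[0.1963 -0.0366; -0.0366 0.1579]
step 5: x^-=[2.9427, -0.4011]  P^-=[0.5800 -0.0351; -0.0351 0.2918]  S=[0.8587 -0.0104; -0.0104 0.6434]  K=[0.6657 -0.0619; 0.0394 0.4552]  nu=[-1.1444, -2.7501]  x^+=[2.3509, -1.6980]  P^+=[0.1961 -0.0364; -0.0364 0.1575]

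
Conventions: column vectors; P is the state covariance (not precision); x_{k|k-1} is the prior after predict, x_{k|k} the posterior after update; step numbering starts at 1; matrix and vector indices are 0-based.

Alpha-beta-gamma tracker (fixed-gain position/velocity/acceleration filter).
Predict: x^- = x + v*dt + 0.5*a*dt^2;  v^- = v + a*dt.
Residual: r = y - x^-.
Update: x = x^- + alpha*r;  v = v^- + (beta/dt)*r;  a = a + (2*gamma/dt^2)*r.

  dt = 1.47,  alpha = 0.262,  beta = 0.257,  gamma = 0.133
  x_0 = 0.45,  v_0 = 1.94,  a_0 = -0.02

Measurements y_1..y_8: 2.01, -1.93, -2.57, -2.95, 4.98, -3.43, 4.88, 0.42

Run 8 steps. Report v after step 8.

v_post = 8.5833

step 1: x_pred=3.2802  r=-1.2702  x^+=2.9474  v^+=1.6885  a^+=-0.1764
step 2: x_pred=5.2390  r=-7.1690  x^+=3.3607  v^+=0.1759  a^+=-1.0588
step 3: x_pred=2.4753  r=-5.0453  x^+=1.1534  v^+=-2.2626  a^+=-1.6799
step 4: x_pred=-3.9877  r=1.0377  x^+=-3.7158  v^+=-4.5507  a^+=-1.5522
step 5: x_pred=-12.0823  r=17.0623  x^+=-7.6120  v^+=-3.8494  a^+=0.5482
step 6: x_pred=-12.6783  r=9.2483  x^+=-10.2552  v^+=-1.4267  a^+=1.6866
step 7: x_pred=-10.5302  r=15.4102  x^+=-6.4927  v^+=3.7468  a^+=3.5835
step 8: x_pred=2.8868  r=-2.4668  x^+=2.2405  v^+=8.5833  a^+=3.2799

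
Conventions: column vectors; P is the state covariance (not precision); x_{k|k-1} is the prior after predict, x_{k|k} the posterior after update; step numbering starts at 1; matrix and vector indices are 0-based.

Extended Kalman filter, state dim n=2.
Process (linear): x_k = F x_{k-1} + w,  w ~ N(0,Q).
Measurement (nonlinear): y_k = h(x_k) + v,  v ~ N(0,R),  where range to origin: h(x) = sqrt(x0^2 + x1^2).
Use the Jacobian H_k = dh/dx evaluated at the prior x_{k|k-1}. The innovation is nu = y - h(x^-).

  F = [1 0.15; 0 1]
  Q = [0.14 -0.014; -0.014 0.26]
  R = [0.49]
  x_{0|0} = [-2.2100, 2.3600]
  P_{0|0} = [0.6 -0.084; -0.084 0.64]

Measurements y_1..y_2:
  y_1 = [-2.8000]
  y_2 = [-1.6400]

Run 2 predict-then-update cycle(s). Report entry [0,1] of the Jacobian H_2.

step 1: x^-=[-1.8560, 2.3600]  P^-=[0.7292 -0.0020; -0.0020 0.9000]  H_jac=[-0.6182 0.7860]  S=[1.3267]  K=[-0.3410; 0.5342]  nu=[-5.8024]  x^+=[0.1224, -0.7395]  P^+=[0.5750 0.2396; 0.2396 0.5214]
step 2: x^-=[0.0115, -0.7395]  P^-=[0.7986 0.3038; 0.3038 0.7814]  H_jac=[0.0155 -0.9999]  S=[1.2620]  K=[-0.2309; -0.6154]  nu=[-2.3796]  x^+=[0.5610, 0.7249]  P^+=[0.7313 0.1245; 0.1245 0.3035]

H_jac[0,1] = -0.9999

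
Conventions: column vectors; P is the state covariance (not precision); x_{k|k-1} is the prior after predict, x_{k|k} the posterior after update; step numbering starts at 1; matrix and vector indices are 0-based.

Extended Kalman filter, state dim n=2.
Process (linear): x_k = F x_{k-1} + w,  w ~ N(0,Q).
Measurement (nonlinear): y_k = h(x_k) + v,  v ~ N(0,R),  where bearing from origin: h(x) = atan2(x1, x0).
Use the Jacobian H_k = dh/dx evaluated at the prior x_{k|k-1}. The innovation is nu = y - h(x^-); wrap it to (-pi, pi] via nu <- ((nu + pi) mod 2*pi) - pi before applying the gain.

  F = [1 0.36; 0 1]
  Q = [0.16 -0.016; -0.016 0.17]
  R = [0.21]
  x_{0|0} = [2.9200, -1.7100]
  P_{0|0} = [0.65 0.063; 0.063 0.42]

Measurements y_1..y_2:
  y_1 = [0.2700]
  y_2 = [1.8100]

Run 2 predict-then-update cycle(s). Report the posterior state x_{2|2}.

step 1: x^-=[2.3044, -1.7100]  P^-=[0.9098 0.1982; 0.1982 0.5900]  H_jac=[0.2077 0.2799]  S=[0.3185]  K=[0.7674; 0.6477]  nu=[0.9084]  x^+=[3.0015, -1.1216]  P^+=[0.7222 0.0399; 0.0399 0.4564]
step 2: x^-=[2.5977, -1.1216]  P^-=[0.9701 0.1882; 0.1882 0.6264]  H_jac=[0.1401 0.3245]  S=[0.3121]  K=[0.6312; 0.7357]  nu=[2.2176]  x^+=[3.9973, 0.5099]  P^+=[0.8458 0.0433; 0.0433 0.4575]

x_post = [3.9973, 0.5099]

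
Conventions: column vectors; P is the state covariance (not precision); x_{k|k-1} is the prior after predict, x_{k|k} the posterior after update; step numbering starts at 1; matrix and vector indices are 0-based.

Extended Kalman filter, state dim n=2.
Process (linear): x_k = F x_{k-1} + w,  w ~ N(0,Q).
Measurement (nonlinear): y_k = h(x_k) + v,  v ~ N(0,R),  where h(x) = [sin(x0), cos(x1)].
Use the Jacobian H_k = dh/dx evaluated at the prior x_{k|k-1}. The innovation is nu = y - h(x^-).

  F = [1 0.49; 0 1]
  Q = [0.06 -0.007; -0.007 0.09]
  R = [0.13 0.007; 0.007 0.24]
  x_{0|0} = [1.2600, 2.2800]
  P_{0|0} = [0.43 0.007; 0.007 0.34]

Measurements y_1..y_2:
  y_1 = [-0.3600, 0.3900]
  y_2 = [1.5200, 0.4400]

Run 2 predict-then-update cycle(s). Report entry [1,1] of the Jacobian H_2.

step 1: x^-=[2.3772, 2.2800]  P^-=[0.5785 0.1666; 0.1666 0.4300]  H_jac=[-0.7218 0.0000; 0.0000 -0.7589]  S=[0.4314 0.0983; 0.0983 0.4876]  K=[-0.9526 -0.0673; -0.1324 -0.6425]  nu=[-1.0521, 1.0412]  x^+=[3.3093, 1.7503]  P^+=[0.1722 0.0301; 0.0301 0.2044]
step 2: x^-=[4.1670, 1.7503]  P^-=[0.3108 0.1232; 0.1232 0.2944]  H_jac=[-0.5188 0.0000; 0.0000 -0.9839]  S=[0.2136 0.0699; 0.0699 0.5250]  K=[-0.7100 -0.1364; -0.1241 -0.5352]  nu=[2.3749, 0.6186]  x^+=[2.3964, 1.1245]  P^+=[0.1798 0.0383; 0.0383 0.1314]

H_jac[1,1] = -0.9839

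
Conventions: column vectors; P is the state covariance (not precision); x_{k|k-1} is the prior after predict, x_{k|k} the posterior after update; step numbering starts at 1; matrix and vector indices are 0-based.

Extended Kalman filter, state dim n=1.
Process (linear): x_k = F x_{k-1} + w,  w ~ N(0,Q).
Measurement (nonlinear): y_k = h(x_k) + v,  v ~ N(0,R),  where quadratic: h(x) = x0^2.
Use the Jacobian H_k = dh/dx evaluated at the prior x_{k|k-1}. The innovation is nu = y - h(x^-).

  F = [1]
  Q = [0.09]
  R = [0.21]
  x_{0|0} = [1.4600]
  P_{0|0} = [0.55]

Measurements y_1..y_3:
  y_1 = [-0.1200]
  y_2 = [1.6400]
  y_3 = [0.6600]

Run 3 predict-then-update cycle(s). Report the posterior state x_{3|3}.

x_post = [0.9180]

step 1: x^-=[1.4600]  P^-=[0.6400]  H_jac=[2.9200]  S=[5.6669]  K=[0.3298]  nu=[-2.2516]  x^+=[0.7175]  P^+=[0.0237]
step 2: x^-=[0.7175]  P^-=[0.1137]  H_jac=[1.4350]  S=[0.4442]  K=[0.3674]  nu=[1.1252]  x^+=[1.1309]  P^+=[0.0538]
step 3: x^-=[1.1309]  P^-=[0.1438]  H_jac=[2.2618]  S=[0.9454]  K=[0.3439]  nu=[-0.6189]  x^+=[0.9180]  P^+=[0.0319]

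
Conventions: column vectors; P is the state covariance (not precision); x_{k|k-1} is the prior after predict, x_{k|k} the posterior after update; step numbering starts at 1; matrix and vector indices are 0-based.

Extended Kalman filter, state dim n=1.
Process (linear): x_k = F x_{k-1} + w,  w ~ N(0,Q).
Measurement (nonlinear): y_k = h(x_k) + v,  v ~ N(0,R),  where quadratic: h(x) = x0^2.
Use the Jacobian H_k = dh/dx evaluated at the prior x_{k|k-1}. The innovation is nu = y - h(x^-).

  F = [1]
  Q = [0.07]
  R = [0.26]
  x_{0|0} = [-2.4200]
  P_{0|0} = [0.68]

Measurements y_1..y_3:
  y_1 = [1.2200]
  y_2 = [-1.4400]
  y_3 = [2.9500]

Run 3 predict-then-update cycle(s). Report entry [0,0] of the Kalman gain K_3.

K[0,0] = -0.2777

step 1: x^-=[-2.4200]  P^-=[0.7500]  H_jac=[-4.8400]  S=[17.8292]  K=[-0.2036]  nu=[-4.6364]  x^+=[-1.4760]  P^+=[0.0109]
step 2: x^-=[-1.4760]  P^-=[0.0809]  H_jac=[-2.9521]  S=[0.9653]  K=[-0.2475]  nu=[-3.6187]  x^+=[-0.5804]  P^+=[0.0218]
step 3: x^-=[-0.5804]  P^-=[0.0918]  H_jac=[-1.1608]  S=[0.3837]  K=[-0.2777]  nu=[2.6132]  x^+=[-1.3061]  P^+=[0.0622]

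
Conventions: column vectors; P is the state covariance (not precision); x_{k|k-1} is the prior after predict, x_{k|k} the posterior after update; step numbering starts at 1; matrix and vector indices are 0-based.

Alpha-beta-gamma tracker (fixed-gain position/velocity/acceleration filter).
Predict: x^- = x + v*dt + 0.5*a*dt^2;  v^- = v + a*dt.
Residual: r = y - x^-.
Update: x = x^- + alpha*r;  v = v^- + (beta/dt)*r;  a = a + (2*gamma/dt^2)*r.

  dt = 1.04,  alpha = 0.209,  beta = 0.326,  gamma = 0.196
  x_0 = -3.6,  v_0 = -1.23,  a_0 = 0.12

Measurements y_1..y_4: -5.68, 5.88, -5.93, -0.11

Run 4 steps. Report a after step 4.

step 1: x_pred=-4.8143  r=-0.8657  x^+=-4.9952  v^+=-1.3766  a^+=-0.1938
step 2: x_pred=-6.5316  r=12.4116  x^+=-3.9376  v^+=2.3125  a^+=4.3046
step 3: x_pred=0.7953  r=-6.7253  x^+=-0.6103  v^+=4.6811  a^+=1.8671
step 4: x_pred=5.2678  r=-5.3778  x^+=4.1439  v^+=4.9372  a^+=-0.0819

a_post = -0.0819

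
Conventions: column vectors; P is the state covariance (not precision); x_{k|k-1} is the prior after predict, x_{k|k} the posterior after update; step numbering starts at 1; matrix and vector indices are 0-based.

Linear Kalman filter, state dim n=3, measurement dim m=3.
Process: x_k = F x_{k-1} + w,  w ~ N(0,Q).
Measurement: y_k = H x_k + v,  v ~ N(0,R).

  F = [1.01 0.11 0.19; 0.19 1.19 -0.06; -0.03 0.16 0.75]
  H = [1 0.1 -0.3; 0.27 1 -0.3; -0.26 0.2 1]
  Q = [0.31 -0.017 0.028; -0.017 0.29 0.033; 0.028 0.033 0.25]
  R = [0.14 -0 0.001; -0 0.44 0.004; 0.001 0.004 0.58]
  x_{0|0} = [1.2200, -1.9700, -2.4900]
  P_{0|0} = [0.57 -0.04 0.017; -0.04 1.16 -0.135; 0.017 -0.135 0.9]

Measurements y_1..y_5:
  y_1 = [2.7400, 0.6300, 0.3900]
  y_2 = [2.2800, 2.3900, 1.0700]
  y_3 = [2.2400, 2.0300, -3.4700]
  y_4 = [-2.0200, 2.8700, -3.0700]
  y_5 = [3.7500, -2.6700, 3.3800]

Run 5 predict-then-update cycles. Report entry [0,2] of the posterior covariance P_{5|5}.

P_post[0,2] = 0.0842

step 1: x^-=[0.5424, -1.9631, -2.2193]  P^-=[0.9300 0.1550 0.1506; 0.1550 1.9573 0.0936; 0.1506 0.0936 0.7537]  S=[1.0924 0.5856 -0.2347; 0.5856 2.5361 0.2125; -0.2347 0.2125 1.4178]  K=[0.8877 -0.0723 0.1153; -0.0843 0.7814 0.1826; 0.1170 -0.1096 0.5529]  nu=[1.7281, 1.7809, 3.1429]  x^+=[2.3101, -0.1433, -0.4744]  P^+=[0.1638 -0.0402 0.1181; -0.0402 0.3631 0.0259; 0.1181 0.0259 0.3459]
step 2: x^-=[2.2273, 0.2969, -0.4480]  P^-=[0.5315 0.0117 0.1641; 0.0117 0.7869 0.1258; 0.1641 0.1258 0.4553]  S=[0.6167 0.1712 -0.0741; 0.1712 1.2109 0.1604; -0.0741 0.1604 1.0665]  K=[0.8051 -0.0379 0.0881; -0.0634 0.6082 0.1668; 0.1293 -0.0471 0.4266]  nu=[-0.1114, 1.3573, 2.0377]  x^+=[2.2657, 1.4693, 0.3428]  P^+=[0.1438 -0.0268 0.0945; -0.0268 0.2860 0.0349; 0.0945 0.0349 0.2649]
step 3: x^-=[2.5151, 2.1583, 0.4242]  P^-=[0.5015 0.0176 0.1372; 0.0176 0.6818 0.1193; 0.1372 0.1193 0.4109]  S=[0.5994 0.1670 -0.0833; 0.1670 1.1110 0.1382; -0.0833 0.1382 1.0266]  K=[0.7896 -0.0277 0.0778; -0.0538 0.5735 0.1631; 0.1093 -0.0367 0.4025]  nu=[-0.3636, -0.6801, -3.6720]  x^+=[1.9610, 1.1891, -1.0686]  P^+=[0.1389 -0.0234 0.0866; -0.0234 0.2703 0.0367; 0.0866 0.0367 0.2486]
step 4: x^-=[1.9084, 1.8517, -0.6701]  P^-=[0.4936 0.0195 0.1295; 0.0195 0.6609 0.1175; 0.1295 0.1175 0.4020]  S=[0.5955 0.1675 -0.0870; 0.1675 1.0922 0.1324; -0.0870 0.1324 1.0194]  K=[0.7849 -0.0252 0.0753; -0.0509 0.5659 0.1621; 0.1026 -0.0348 0.3976]  nu=[-4.3146, 0.3020, -2.2741]  x^+=[-1.6570, 1.8735, -2.0275]  P^+=[0.1376 -0.0225 0.0846; -0.0225 0.2668 0.0370; 0.0846 0.0370 0.2452]
step 5: x^-=[-1.8527, 2.0363, -1.1711]  P^-=[0.4915 0.0200 0.1277; 0.0200 0.6563 0.1170; 0.1277 0.1170 0.4002]  S=[0.5944 0.1676 -0.0879; 0.1676 1.0881 0.1310; -0.0879 0.1310 1.0179]  K=[0.7837 -0.0246 0.0747; -0.0501 0.5641 0.1618; 0.1009 -0.0344 0.3966]  nu=[5.0477, -4.5574, 3.6622]  x^+=[2.4888, -0.1950, 0.9475]  P^+=[0.1373 -0.0223 0.0842; -0.0223 0.2660 0.0371; 0.0842 0.0371 0.2445]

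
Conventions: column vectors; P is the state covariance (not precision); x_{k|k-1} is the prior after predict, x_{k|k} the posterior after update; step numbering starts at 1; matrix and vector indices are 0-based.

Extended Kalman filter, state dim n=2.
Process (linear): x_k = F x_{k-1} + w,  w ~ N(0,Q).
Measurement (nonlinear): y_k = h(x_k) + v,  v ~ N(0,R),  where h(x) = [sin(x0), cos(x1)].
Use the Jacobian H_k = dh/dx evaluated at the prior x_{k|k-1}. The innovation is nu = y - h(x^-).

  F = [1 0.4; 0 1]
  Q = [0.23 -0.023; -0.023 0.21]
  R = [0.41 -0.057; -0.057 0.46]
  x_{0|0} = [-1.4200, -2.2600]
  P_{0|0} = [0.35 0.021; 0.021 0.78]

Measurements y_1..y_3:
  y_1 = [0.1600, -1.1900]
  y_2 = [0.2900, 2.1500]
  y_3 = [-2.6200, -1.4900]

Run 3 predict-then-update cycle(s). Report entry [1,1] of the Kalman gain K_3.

K[1,1] = 0.6002

step 1: x^-=[-2.3240, -2.2600]  P^-=[0.7216 0.3100; 0.3100 0.9900]  H_jac=[-0.6840 0.0000; 0.0000 0.7718]  S=[0.7476 -0.2206; -0.2206 1.0496]  K=[-0.6322 0.0950; -0.0733 0.7125]  nu=[0.8895, -0.5541]  x^+=[-2.9390, -2.7200]  P^+=[0.3869 0.1033; 0.1033 0.4301]
step 2: x^-=[-4.0270, -2.7200]  P^-=[0.7683 0.2524; 0.2524 0.6401]  H_jac=[-0.6330 0.0000; 0.0000 0.4092]  S=[0.7179 -0.1224; -0.1224 0.5672]  K=[-0.6712 0.0373; -0.1493 0.4296]  nu=[-0.4842, 3.0624]  x^+=[-3.5879, -1.3321]  P^+=[0.4381 0.1354; 0.1354 0.5037]
step 3: x^-=[-4.1207, -1.3321]  P^-=[0.8570 0.3139; 0.3139 0.7137]  H_jac=[-0.5577 0.0000; 0.0000 0.9717]  S=[0.6766 -0.2271; -0.2271 1.1338]  K=[-0.6606 0.1367; -0.0573 0.6002]  nu=[-3.4500, -1.7264]  x^+=[-2.0777, -2.1706]  P^+=[0.4996 0.1035; 0.1035 0.2875]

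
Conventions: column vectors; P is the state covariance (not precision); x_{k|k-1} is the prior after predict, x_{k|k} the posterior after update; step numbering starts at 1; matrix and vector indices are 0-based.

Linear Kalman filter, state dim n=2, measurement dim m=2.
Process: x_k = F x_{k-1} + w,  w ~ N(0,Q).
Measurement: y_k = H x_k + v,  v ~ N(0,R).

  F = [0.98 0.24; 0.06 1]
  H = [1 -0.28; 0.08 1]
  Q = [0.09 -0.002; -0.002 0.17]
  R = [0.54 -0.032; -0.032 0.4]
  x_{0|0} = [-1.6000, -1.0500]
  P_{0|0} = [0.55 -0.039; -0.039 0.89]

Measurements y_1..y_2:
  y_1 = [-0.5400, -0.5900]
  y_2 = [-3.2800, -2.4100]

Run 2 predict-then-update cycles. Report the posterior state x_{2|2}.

step 1: x^-=[-1.8200, -1.1460]  P^-=[0.6511 0.2052; 0.2052 1.0573]  S=[1.1591 -0.0754; -0.0754 1.4943]  K=[0.5251 0.1986; -0.0318 0.7169]  nu=[0.9591, 0.7016]  x^+=[-1.1770, -0.6735]  P^+=[0.2883 0.0396; 0.0396 0.2846]
step 2: x^-=[-1.3151, -0.7441]  P^-=[0.4019 0.1226; 0.1226 0.4604]  S=[0.9093 -0.0089; -0.0089 0.8826]  K=[0.4060 0.1795; -0.0017 0.5328]  nu=[-2.1733, -1.5607]  x^+=[-2.4774, -1.5718]  P^+=[0.2249 0.0408; 0.0408 0.2099]

x_post = [-2.4774, -1.5718]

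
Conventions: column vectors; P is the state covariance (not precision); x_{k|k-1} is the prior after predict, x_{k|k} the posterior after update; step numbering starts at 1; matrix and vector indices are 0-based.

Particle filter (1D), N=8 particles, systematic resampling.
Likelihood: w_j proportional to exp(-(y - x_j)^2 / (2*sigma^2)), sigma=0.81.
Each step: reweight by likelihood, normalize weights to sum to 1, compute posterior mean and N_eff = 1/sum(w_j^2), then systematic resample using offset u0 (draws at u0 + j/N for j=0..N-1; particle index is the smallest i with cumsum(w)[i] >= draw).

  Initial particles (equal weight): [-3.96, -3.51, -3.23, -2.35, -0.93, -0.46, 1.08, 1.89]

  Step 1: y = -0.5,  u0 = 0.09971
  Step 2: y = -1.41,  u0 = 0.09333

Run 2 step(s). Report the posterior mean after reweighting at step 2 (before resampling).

post_mean = -0.7177

step 1: w=[0.0001, 0.0005, 0.0016, 0.0350, 0.4121, 0.4739, 0.0708, 0.0061]  mean=-0.6025  Neff=2.4957  idx=[4, 4, 4, 5, 5, 5, 5, 6]
step 2: w=[0.1849, 0.1849, 0.1849, 0.1108, 0.1108, 0.1108, 0.1108, 0.0020]  mean=-0.7177  Neff=6.5910  idx=[0, 1, 1, 2, 3, 4, 5, 6]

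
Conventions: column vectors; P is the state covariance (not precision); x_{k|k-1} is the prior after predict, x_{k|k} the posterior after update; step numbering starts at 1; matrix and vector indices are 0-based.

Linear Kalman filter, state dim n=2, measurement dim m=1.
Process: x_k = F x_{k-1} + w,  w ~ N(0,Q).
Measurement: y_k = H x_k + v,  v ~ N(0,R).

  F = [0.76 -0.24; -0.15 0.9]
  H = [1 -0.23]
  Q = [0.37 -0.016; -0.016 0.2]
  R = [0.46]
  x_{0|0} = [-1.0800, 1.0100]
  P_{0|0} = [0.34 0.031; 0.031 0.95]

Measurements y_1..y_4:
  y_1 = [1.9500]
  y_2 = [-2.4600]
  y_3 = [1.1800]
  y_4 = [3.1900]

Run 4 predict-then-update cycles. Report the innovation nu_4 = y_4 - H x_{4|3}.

step 1: x^-=[-1.0632, 1.0710]  P^-=[0.6098 -0.2376; -0.2376 0.9688]  S=[1.2304]  K=[0.5400; -0.3742]  nu=[3.2595]  x^+=[0.6971, -0.1489]  P^+=[0.2510 0.0110; 0.0110 0.7965]
step 2: x^-=[0.5655, -0.2386]  P^-=[0.5568 -0.2087; -0.2087 0.8478]  S=[1.1577]  K=[0.5224; -0.3487]  nu=[-3.0804]  x^+=[-1.0438, 0.8356]  P^+=[0.2408 0.0022; 0.0022 0.7070]
step 3: x^-=[-0.9938, 0.9086]  P^-=[0.5490 -0.1946; -0.1946 0.7775]  S=[1.1397]  K=[0.5210; -0.3277]  nu=[2.3828]  x^+=[0.2476, 0.1279]  P^+=[0.2397 -0.0000; -0.0000 0.6552]
step 4: x^-=[0.1575, 0.0780]  P^-=[0.5462 -0.1849; -0.1849 0.7361]  S=[1.1301]  K=[0.5209; -0.3134]  nu=[3.0504]  x^+=[1.7465, -0.8779]  P^+=[0.2395 -0.0004; -0.0004 0.6251]

innov = [3.0504]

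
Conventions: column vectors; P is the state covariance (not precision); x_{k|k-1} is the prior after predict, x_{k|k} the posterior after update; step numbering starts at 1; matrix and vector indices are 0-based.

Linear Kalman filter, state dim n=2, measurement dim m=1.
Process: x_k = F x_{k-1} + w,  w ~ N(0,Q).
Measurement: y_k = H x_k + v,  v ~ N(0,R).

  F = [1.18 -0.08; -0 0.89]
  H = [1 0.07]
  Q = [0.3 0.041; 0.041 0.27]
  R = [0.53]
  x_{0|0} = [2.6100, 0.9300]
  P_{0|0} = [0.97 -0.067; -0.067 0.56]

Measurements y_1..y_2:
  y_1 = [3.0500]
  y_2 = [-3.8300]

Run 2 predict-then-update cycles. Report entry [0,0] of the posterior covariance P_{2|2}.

step 1: x^-=[3.0054, 0.8277]  P^-=[1.6669 -0.0692; -0.0692 0.7136]  S=[2.1907]  K=[0.7587; -0.0088]  nu=[-0.0133]  x^+=[2.9953, 0.8278]  P^+=[0.4059 -0.0546; -0.0546 0.7134]
step 2: x^-=[3.4682, 0.7368]  P^-=[0.8801 -0.0671; -0.0671 0.8351]  S=[1.4048]  K=[0.6231; -0.0062]  nu=[-7.3498]  x^+=[-1.1118, 0.7822]  P^+=[0.3346 -0.0617; -0.0617 0.8350]

P_post[0,0] = 0.3346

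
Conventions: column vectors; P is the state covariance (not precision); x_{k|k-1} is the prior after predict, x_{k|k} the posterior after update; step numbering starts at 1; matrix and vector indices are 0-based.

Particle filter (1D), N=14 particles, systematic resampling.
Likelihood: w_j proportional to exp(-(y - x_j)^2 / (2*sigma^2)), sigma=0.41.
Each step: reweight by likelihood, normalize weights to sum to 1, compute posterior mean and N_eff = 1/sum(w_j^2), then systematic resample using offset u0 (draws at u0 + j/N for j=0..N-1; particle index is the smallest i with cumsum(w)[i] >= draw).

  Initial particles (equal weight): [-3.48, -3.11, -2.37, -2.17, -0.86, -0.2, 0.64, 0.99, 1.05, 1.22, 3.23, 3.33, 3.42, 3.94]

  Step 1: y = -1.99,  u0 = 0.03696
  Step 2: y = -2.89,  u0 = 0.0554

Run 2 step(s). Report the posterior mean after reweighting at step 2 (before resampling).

post_mean = -2.2921

step 1: w=[0.0008, 0.0149, 0.4051, 0.5652, 0.0140, 0.0000, 0.0000, 0.0000, 0.0000, 0.0000, 0.0000, 0.0000, 0.0000, 0.0000]  mean=-2.2478  Neff=2.0664  idx=[2, 2, 2, 2, 2, 2, 3, 3, 3, 3, 3, 3, 3, 3]
step 2: w=[0.1018, 0.1018, 0.1018, 0.1018, 0.1018, 0.1018, 0.0487, 0.0487, 0.0487, 0.0487, 0.0487, 0.0487, 0.0487, 0.0487]  mean=-2.2921  Neff=12.3310  idx=[0, 1, 1, 2, 3, 4, 4, 5, 6, 7, 9, 10, 12, 13]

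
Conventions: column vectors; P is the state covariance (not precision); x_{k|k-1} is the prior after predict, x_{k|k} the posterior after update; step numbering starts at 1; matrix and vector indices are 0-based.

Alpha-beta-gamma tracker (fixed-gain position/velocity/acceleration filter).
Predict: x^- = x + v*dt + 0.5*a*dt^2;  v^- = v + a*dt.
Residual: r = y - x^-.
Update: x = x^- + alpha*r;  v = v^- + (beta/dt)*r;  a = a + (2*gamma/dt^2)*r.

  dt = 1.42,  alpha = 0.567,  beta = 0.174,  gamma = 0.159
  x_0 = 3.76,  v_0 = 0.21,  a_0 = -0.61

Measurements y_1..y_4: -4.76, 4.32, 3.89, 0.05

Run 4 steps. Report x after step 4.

step 1: x_pred=3.4432  r=-8.2032  x^+=-1.2080  v^+=-1.6614  a^+=-1.9037
step 2: x_pred=-5.4865  r=9.8065  x^+=0.0738  v^+=-3.1630  a^+=-0.3572
step 3: x_pred=-4.7777  r=8.6677  x^+=0.1369  v^+=-2.6080  a^+=1.0098
step 4: x_pred=-2.5485  r=2.5985  x^+=-1.0751  v^+=-0.8557  a^+=1.4196

x_post = -1.0751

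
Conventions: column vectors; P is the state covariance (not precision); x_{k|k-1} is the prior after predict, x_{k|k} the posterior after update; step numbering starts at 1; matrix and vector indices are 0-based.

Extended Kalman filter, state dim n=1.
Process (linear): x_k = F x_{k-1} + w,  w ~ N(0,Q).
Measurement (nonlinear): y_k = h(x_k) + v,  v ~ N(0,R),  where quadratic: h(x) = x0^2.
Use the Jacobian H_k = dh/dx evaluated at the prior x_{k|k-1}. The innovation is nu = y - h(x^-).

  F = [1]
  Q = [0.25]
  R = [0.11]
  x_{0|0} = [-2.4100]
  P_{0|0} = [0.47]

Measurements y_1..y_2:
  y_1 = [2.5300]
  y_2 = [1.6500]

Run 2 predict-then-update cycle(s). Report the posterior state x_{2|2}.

x_post = [-1.3564]

step 1: x^-=[-2.4100]  P^-=[0.7200]  H_jac=[-4.8200]  S=[16.8373]  K=[-0.2061]  nu=[-3.2781]  x^+=[-1.7343]  P^+=[0.0047]
step 2: x^-=[-1.7343]  P^-=[0.2547]  H_jac=[-3.4687]  S=[3.1745]  K=[-0.2783]  nu=[-1.3579]  x^+=[-1.3564]  P^+=[0.0088]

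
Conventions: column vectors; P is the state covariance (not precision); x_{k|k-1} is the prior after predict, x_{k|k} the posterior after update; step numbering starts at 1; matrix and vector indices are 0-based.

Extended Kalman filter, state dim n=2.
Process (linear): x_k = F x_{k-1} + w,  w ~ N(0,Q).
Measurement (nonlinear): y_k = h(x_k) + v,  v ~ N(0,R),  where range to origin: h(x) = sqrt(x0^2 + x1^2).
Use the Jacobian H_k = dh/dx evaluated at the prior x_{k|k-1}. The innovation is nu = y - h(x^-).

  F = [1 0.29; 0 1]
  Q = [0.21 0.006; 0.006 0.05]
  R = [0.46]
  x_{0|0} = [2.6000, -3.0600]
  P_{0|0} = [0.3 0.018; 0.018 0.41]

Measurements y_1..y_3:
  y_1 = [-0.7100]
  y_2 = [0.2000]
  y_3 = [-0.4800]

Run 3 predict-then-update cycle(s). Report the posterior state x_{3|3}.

x_post = [0.5140, -0.3871]

step 1: x^-=[1.7126, -3.0600]  P^-=[0.5549 0.1429; 0.1429 0.4600]  H_jac=[0.4884 -0.8726]  S=[0.8208]  K=[0.1783; -0.4040]  nu=[-4.2167]  x^+=[0.9610, -1.3565]  P^+=[0.5288 0.2020; 0.2020 0.3260]
step 2: x^-=[0.5676, -1.3565]  P^-=[0.8834 0.3026; 0.3026 0.3760]  H_jac=[0.3860 -0.9225]  S=[0.6962]  K=[0.0889; -0.3305]  nu=[-1.2704]  x^+=[0.4546, -0.9366]  P^+=[0.8779 0.3230; 0.3230 0.3000]
step 3: x^-=[0.1830, -0.9366]  P^-=[1.3005 0.4160; 0.4160 0.3500]  H_jac=[0.1918 -0.9814]  S=[0.6883]  K=[-0.2308; -0.3831]  nu=[-1.4343]  x^+=[0.5140, -0.3871]  P^+=[1.2638 0.3552; 0.3552 0.2490]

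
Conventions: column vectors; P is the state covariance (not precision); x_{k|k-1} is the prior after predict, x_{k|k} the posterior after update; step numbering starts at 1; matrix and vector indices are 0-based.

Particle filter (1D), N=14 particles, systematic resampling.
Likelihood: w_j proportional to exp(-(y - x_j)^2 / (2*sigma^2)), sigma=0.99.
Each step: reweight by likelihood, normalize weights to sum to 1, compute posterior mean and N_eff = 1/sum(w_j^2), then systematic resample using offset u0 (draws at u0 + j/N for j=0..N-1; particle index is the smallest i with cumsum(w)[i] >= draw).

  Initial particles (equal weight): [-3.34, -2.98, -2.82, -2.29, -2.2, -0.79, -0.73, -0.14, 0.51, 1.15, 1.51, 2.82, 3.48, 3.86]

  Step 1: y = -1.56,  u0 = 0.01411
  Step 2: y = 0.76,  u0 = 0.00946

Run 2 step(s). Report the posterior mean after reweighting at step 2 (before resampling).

step 1: w=[0.0440, 0.0791, 0.0985, 0.1686, 0.1796, 0.1635, 0.1557, 0.0791, 0.0249, 0.0052, 0.0018, 0.0000, 0.0000, 0.0000]  mean=-1.6739  Neff=7.3278  idx=[0, 1, 2, 3, 3, 3, 4, 4, 5, 5, 5, 6, 6, 7]
step 2: w=[0.0001, 0.0004, 0.0006, 0.0039, 0.0039, 0.0039, 0.0051, 0.0051, 0.1312, 0.1312, 0.1312, 0.1440, 0.1440, 0.2956]  mean=-0.6148  Neff=5.5390  idx=[5, 8, 8, 9, 10, 10, 11, 11, 12, 12, 13, 13, 13, 13]

post_mean = -0.6148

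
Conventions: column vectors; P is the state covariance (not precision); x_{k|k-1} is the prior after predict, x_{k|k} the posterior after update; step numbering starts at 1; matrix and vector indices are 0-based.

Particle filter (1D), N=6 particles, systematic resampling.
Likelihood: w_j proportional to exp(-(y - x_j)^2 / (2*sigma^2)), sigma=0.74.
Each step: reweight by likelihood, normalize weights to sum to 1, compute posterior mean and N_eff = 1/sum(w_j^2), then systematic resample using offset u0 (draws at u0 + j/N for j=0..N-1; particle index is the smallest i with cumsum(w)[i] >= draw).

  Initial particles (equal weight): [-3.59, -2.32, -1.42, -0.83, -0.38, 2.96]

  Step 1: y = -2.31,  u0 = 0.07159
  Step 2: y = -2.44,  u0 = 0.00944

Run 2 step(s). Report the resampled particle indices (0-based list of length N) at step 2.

resampled_idx = [0, 1, 2, 2, 3, 4]

step 1: w=[0.1193, 0.5325, 0.2584, 0.0721, 0.0178, 0.0000]  mean=-2.0972  Neff=2.7023  idx=[0, 1, 1, 1, 2, 2]
step 2: w=[0.0741, 0.2447, 0.2447, 0.2447, 0.0959, 0.0959]  mean=-2.2415  Neff=4.9136  idx=[0, 1, 2, 2, 3, 4]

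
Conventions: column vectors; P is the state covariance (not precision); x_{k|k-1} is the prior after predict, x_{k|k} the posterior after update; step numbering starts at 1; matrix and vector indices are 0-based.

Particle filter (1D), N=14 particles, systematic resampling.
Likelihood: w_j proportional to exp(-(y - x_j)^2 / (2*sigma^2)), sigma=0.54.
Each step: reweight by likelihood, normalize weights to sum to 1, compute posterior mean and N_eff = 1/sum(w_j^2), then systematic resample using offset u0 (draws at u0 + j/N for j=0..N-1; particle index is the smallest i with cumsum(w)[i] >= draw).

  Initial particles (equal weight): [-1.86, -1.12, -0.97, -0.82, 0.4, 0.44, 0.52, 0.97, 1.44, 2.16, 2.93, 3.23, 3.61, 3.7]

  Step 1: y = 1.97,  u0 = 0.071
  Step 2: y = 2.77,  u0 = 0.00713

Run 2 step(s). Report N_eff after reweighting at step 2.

step 1: w=[0.0000, 0.0000, 0.0000, 0.0000, 0.0070, 0.0087, 0.0130, 0.0863, 0.2963, 0.4508, 0.0988, 0.0315, 0.0048, 0.0028]  mean=1.9164  Neff=3.2307  idx=[7, 8, 8, 8, 8, 9, 9, 9, 9, 9, 9, 9, 10, 13]
step 2: w=[0.0008, 0.0095, 0.0095, 0.0095, 0.0095, 0.1040, 0.1040, 0.1040, 0.1040, 0.1040, 0.1040, 0.1040, 0.1884, 0.0447]  mean=2.3457  Neff=8.8016  idx=[1, 5, 6, 6, 7, 8, 8, 9, 10, 10, 11, 12, 12, 12]

N_eff = 8.8016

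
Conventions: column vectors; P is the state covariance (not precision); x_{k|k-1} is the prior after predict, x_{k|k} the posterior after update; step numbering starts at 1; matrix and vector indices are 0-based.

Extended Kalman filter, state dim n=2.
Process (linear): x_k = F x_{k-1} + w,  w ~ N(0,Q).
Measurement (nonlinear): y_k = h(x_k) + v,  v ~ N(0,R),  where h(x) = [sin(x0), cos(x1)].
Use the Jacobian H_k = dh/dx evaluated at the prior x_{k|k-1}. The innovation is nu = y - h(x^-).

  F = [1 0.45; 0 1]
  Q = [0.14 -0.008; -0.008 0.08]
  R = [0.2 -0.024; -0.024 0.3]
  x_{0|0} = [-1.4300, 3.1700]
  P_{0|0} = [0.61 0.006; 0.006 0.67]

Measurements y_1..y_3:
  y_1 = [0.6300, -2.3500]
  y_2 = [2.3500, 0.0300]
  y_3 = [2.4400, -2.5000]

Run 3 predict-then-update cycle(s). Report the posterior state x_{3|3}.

step 1: x^-=[-0.0035, 3.1700]  P^-=[0.8911 0.2995; 0.2995 0.7500]  H_jac=[1.0000 0.0000; 0.0000 0.0284]  S=[1.0911 -0.0155; -0.0155 0.3006]  K=[0.8177 0.0704; 0.2757 0.0851]  nu=[0.6335, -1.3504]  x^+=[0.4194, 3.2298]  P^+=[0.1618 0.0531; 0.0531 0.6656]
step 2: x^-=[1.8728, 3.2298]  P^-=[0.4844 0.3446; 0.3446 0.7456]  H_jac=[-0.2974 0.0000; 0.0000 0.0881]  S=[0.2429 -0.0330; -0.0330 0.3058]  K=[-0.5884 0.0357; -0.3987 0.1717]  nu=[1.3953, 1.0261]  x^+=[1.0884, 2.8496]  P^+=[0.3986 0.2820; 0.2820 0.6935]
step 3: x^-=[2.3708, 2.8496]  P^-=[0.9328 0.5860; 0.5860 0.7735]  H_jac=[-0.7173 0.0000; 0.0000 -0.2878]  S=[0.6800 0.0970; 0.0970 0.3641]  K=[-0.9542 -0.2091; -0.5520 -0.4644]  nu=[1.7433, -1.5423]  x^+=[1.0298, 2.6037]  P^+=[0.2590 0.1384; 0.1384 0.4380]

x_post = [1.0298, 2.6037]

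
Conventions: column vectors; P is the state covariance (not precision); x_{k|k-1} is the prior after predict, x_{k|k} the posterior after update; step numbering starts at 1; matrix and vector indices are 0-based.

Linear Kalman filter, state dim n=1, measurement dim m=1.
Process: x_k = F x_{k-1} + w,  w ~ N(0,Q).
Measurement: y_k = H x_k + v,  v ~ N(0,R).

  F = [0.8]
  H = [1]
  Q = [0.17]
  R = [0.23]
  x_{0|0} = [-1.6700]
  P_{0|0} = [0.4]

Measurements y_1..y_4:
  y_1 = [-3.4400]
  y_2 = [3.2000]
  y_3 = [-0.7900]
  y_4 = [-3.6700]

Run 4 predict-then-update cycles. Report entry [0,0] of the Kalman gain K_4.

K[0,0] = 0.5173

step 1: x^-=[-1.3360]  P^-=[0.4260]  S=[0.6560]  K=[0.6494]  nu=[-2.1040]  x^+=[-2.7023]  P^+=[0.1494]
step 2: x^-=[-2.1619]  P^-=[0.2656]  S=[0.4956]  K=[0.5359]  nu=[5.3619]  x^+=[0.7116]  P^+=[0.1233]
step 3: x^-=[0.5693]  P^-=[0.2489]  S=[0.4789]  K=[0.5197]  nu=[-1.3593]  x^+=[-0.1372]  P^+=[0.1195]
step 4: x^-=[-0.1097]  P^-=[0.2465]  S=[0.4765]  K=[0.5173]  nu=[-3.5603]  x^+=[-1.9515]  P^+=[0.1190]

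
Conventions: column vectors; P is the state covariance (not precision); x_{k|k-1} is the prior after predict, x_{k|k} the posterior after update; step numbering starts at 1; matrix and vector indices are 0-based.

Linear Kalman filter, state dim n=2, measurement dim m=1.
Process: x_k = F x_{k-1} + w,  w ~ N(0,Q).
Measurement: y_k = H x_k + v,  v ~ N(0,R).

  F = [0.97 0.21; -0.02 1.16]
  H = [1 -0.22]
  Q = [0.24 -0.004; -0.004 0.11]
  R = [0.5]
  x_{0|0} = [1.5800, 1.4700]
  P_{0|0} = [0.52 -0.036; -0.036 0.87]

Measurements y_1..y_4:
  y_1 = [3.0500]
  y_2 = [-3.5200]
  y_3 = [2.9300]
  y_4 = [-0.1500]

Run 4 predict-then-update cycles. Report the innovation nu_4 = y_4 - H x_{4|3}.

innov = [-1.8346]

step 1: x^-=[1.8413, 1.6736]  P^-=[0.7530 0.1575; 0.1575 1.2826]  S=[1.2457]  K=[0.5766; -0.1001]  nu=[1.5769]  x^+=[2.7506, 1.5158]  P^+=[0.3388 0.2294; 0.2294 1.2701]
step 2: x^-=[2.9864, 1.7033]  P^-=[0.7082 0.5559; 0.5559 1.8085]  S=[1.0511]  K=[0.5574; 0.1504]  nu=[-6.1316]  x^+=[-0.4314, 0.7812]  P^+=[0.3816 0.4678; 0.4678 1.7847]
step 3: x^-=[-0.2544, 0.9148]  P^-=[0.8684 0.9478; 0.9478 2.4900]  S=[1.0719]  K=[0.6156; 0.3732]  nu=[3.3857]  x^+=[1.8299, 2.1783]  P^+=[0.4622 0.7015; 0.7015 2.3407]
step 4: x^-=[2.2324, 2.4902]  P^-=[1.0639 1.3437; 1.3437 3.2273]  S=[1.1289]  K=[0.6806; 0.5613]  nu=[-1.8346]  x^+=[0.9839, 1.4604]  P^+=[0.5410 0.9124; 0.9124 2.8716]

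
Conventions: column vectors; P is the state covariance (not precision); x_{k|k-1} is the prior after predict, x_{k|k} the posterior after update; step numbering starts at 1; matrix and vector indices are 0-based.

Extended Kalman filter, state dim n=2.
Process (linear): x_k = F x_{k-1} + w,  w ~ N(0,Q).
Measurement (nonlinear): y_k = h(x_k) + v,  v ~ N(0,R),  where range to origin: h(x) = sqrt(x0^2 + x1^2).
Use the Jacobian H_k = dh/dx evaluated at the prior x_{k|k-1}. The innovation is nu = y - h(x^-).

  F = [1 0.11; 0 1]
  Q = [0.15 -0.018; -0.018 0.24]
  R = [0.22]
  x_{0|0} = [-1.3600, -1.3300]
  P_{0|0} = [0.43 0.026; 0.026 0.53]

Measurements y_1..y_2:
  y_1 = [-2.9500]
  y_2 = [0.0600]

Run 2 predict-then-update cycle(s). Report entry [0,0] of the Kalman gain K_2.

step 1: x^-=[-1.5063, -1.3300]  P^-=[0.5921 0.0663; 0.0663 0.7700]  H_jac=[-0.7496 -0.6619]  S=[0.9558]  K=[-0.5103; -0.5852]  nu=[-4.9594]  x^+=[1.0244, 1.5722]  P^+=[0.3432 -0.2191; -0.2191 0.4427]
step 2: x^-=[1.1974, 1.5722]  P^-=[0.4504 -0.1884; -0.1884 0.6827]  H_jac=[0.6059 0.7956]  S=[0.6358]  K=[0.1934; 0.6747]  nu=[-1.9162]  x^+=[0.8267, 0.2793]  P^+=[0.4266 -0.2714; -0.2714 0.3933]

K[0,0] = 0.1934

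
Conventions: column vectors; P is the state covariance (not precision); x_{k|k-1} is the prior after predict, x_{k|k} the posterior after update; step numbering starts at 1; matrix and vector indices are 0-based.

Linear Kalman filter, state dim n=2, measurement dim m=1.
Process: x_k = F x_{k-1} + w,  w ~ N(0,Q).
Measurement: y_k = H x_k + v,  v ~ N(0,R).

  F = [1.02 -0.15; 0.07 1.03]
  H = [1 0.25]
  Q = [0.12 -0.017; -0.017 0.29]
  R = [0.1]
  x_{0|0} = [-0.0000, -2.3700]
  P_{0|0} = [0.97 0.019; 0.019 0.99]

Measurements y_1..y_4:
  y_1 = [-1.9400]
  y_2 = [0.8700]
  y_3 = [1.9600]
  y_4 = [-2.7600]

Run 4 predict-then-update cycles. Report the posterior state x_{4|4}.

x_post = [-1.2274, -0.5466]

step 1: x^-=[0.3555, -2.4411]  P^-=[1.1456 -0.0809; -0.0809 1.3478]  S=[1.2894]  K=[0.8728; 0.1985]  nu=[-1.6852]  x^+=[-1.1154, -2.7757]  P^+=[0.1634 -0.3044; -0.3044 1.2970]
step 2: x^-=[-0.7213, -2.9370]  P^-=[0.4123 -0.5223; -0.5223 1.6228]  S=[0.3526]  K=[0.7990; -0.3307]  nu=[2.3256]  x^+=[1.1369, -3.7061]  P^+=[0.1872 -0.4291; -0.4291 1.5843]
step 3: x^-=[1.7156, -3.7377]  P^-=[0.4817 -0.6948; -0.6948 1.9098]  S=[0.3537]  K=[0.8709; -0.6144]  nu=[1.1788]  x^+=[2.7422, -4.4619]  P^+=[0.2135 -0.5055; -0.5055 1.7763]
step 4: x^-=[3.4663, -4.4038]  P^-=[0.5367 -0.8020; -0.8020 2.1026]  S=[0.3672]  K=[0.9158; -0.7526]  nu=[-5.1254]  x^+=[-1.2274, -0.5466]  P^+=[0.2288 -0.5489; -0.5489 1.8947]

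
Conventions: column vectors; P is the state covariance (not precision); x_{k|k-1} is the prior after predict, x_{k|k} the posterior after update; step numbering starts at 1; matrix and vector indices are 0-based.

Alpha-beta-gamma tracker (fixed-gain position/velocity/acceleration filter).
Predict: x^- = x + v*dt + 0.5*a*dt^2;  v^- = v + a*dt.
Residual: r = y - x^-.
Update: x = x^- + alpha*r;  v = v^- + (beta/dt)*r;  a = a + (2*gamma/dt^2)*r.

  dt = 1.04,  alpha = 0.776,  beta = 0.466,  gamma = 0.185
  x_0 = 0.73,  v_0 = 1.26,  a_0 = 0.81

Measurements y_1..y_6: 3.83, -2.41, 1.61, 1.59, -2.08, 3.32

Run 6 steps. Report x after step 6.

x_post = 1.6349

step 1: x_pred=2.4784  r=1.3516  x^+=3.5273  v^+=2.7080  a^+=1.2723
step 2: x_pred=7.0317  r=-9.4417  x^+=-0.2951  v^+=-0.1993  a^+=-1.9575
step 3: x_pred=-1.5610  r=3.1710  x^+=0.8997  v^+=-0.8143  a^+=-0.8728
step 4: x_pred=-0.4192  r=2.0092  x^+=1.1399  v^+=-0.8217  a^+=-0.1854
step 5: x_pred=0.1851  r=-2.2651  x^+=-1.5726  v^+=-2.0295  a^+=-0.9603
step 6: x_pred=-4.2026  r=7.5226  x^+=1.6349  v^+=0.3425  a^+=1.6131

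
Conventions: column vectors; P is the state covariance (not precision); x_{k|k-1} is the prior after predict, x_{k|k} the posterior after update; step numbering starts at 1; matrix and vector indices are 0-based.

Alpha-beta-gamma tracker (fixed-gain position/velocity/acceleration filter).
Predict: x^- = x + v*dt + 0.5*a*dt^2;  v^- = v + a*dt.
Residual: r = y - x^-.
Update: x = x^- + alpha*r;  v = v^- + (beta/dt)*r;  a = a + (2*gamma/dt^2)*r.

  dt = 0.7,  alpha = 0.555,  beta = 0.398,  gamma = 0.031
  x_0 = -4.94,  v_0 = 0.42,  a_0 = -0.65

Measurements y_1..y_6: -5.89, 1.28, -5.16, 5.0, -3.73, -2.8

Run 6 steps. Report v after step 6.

step 1: x_pred=-4.8053  r=-1.0847  x^+=-5.4073  v^+=-0.6518  a^+=-0.7873
step 2: x_pred=-6.0564  r=7.3364  x^+=-1.9847  v^+=2.9684  a^+=0.1410
step 3: x_pred=0.1278  r=-5.2878  x^+=-2.8069  v^+=0.0607  a^+=-0.5280
step 4: x_pred=-2.8938  r=7.8938  x^+=1.4872  v^+=4.1793  a^+=0.4708
step 5: x_pred=4.5281  r=-8.2581  x^+=-0.0552  v^+=-0.1865  a^+=-0.5741
step 6: x_pred=-0.3264  r=-2.4736  x^+=-1.6992  v^+=-1.9948  a^+=-0.8871

v_post = -1.9948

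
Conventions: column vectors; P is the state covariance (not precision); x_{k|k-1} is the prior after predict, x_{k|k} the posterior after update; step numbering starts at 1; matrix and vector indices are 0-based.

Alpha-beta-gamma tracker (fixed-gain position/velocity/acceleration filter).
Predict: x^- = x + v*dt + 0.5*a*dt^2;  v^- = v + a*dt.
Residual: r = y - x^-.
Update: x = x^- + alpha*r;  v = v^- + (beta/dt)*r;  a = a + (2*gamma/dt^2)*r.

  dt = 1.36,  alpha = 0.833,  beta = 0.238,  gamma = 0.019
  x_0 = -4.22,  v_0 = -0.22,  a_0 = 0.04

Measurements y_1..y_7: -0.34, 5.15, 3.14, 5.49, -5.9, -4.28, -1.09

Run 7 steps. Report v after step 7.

v_post = -0.1532

step 1: x_pred=-4.4822  r=4.1422  x^+=-1.0317  v^+=0.5593  a^+=0.1251
step 2: x_pred=-0.1554  r=5.3054  x^+=4.2640  v^+=1.6579  a^+=0.2341
step 3: x_pred=6.7352  r=-3.5952  x^+=3.7404  v^+=1.3471  a^+=0.1602
step 4: x_pred=5.7206  r=-0.2306  x^+=5.5285  v^+=1.5247  a^+=0.1555
step 5: x_pred=7.7459  r=-13.6459  x^+=-3.6211  v^+=-0.6519  a^+=-0.1249
step 6: x_pred=-4.6232  r=0.3432  x^+=-4.3373  v^+=-0.7616  a^+=-0.1178
step 7: x_pred=-5.4821  r=4.3921  x^+=-1.8235  v^+=-0.1532  a^+=-0.0276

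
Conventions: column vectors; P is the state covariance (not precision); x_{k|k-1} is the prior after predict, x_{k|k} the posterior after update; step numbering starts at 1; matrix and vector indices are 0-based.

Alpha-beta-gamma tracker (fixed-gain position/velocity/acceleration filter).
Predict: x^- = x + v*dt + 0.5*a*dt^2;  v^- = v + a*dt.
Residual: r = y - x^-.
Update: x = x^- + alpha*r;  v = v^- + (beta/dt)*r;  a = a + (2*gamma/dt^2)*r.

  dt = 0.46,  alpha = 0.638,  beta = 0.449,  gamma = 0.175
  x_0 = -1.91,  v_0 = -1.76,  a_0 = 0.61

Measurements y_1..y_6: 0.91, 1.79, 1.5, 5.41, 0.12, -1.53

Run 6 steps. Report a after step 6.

step 1: x_pred=-2.6551  r=3.5651  x^+=-0.3806  v^+=2.0004  a^+=6.5068
step 2: x_pred=1.2281  r=0.5619  x^+=1.5866  v^+=5.5421  a^+=7.4363
step 3: x_pred=4.9227  r=-3.4227  x^+=2.7390  v^+=5.6219  a^+=1.7750
step 4: x_pred=5.5129  r=-0.1029  x^+=5.4472  v^+=6.3380  a^+=1.6048
step 5: x_pred=8.5325  r=-8.4125  x^+=3.1653  v^+=-1.1352  a^+=-12.3100
step 6: x_pred=1.3408  r=-2.8708  x^+=-0.4908  v^+=-9.5999  a^+=-17.0585

a_post = -17.0585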